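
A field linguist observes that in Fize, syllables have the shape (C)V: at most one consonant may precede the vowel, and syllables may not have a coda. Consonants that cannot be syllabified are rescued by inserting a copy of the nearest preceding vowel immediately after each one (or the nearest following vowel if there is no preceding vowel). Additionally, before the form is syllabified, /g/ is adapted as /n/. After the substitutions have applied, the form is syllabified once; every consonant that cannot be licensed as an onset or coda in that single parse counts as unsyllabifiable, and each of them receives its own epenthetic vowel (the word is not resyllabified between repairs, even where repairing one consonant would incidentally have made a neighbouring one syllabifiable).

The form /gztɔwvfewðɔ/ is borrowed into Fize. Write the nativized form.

Substitution: /g/ → /n/, giving /nztɔwvfewðɔ/.
Under (C)V, the unsyllabifiable consonants are /n/, /z/, /w/, /v/, /w/ (no codas are permitted; onsets are limited to one consonant).
Epenthesis after each stranded consonant: /n/ → /nɔ/, /z/ → /zɔ/, /w/ → /wɔ/, /v/ → /vɔ/, /w/ → /we/.

nɔzɔtɔwɔvɔfeweðɔ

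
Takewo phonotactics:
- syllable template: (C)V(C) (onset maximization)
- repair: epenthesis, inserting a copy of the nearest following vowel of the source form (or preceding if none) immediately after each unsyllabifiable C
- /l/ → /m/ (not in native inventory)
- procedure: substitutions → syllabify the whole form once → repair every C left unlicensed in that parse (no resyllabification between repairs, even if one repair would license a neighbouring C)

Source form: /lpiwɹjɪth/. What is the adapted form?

mipiwɹɪjɪthɪ

Substitution: /l/ → /m/, giving /mpiwɹjɪth/.
Syllabifying with onset maximization leaves /m/, /ɹ/, /h/ stranded (at most one coda consonant is licensed; onsets are limited to one consonant).
Inserting the epenthetic vowel yields /m/ → /mi/, /ɹ/ → /ɹɪ/, /h/ → /hɪ/.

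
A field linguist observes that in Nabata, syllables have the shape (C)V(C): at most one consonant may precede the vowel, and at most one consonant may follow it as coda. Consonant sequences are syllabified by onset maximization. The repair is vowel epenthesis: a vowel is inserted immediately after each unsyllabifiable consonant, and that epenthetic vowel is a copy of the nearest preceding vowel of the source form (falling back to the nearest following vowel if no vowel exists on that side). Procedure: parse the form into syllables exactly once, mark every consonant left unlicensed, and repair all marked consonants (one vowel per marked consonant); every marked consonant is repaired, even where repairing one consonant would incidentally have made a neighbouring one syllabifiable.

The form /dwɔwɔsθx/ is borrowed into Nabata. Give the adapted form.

dɔwɔwɔsθɔxɔ

Syllabifying with onset maximization leaves /d/, /θ/, /x/ stranded (at most one coda consonant is licensed; onsets are limited to one consonant).
Inserting the epenthetic vowel yields /d/ → /dɔ/, /θ/ → /θɔ/, /x/ → /xɔ/.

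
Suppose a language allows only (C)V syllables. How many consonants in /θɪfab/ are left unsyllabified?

1

Syllabifying with onset maximization leaves /b/ stranded (no codas are permitted; onsets are limited to one consonant).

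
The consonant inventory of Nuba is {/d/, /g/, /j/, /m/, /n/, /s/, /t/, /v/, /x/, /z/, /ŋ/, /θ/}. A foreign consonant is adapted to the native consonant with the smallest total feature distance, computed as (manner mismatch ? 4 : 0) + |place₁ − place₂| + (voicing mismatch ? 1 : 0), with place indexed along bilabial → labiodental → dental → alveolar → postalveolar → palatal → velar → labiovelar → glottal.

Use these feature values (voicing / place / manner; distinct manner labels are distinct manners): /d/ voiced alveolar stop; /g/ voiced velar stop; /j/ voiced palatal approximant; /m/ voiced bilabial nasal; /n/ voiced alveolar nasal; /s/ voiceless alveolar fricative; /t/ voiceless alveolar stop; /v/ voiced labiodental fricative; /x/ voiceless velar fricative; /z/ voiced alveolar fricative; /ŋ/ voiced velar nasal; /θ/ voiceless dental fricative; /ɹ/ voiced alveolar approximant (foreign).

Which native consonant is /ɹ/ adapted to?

/j/ is closest: same manner (approximant), place distance 2 (alveolar→palatal), same voicing; total 2. Next closest is /d/ at distance 4.

j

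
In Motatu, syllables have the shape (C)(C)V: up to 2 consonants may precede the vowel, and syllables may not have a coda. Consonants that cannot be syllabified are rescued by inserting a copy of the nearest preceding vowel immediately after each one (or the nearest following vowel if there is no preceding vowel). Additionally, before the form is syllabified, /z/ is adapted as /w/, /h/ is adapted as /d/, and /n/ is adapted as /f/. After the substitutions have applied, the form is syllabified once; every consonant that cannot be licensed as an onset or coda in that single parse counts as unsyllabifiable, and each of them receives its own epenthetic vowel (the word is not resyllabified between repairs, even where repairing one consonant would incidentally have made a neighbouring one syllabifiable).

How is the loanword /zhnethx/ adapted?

Substitution: /z/ → /w/, /h/ → /d/, /n/ → /f/, giving /wdfetdx/.
Syllabifying with onset maximization leaves /w/, /t/, /d/, /x/ stranded (no codas are permitted; onsets may contain at most 2 consonants).
Epenthesis after each stranded consonant: /w/ → /we/, /t/ → /te/, /d/ → /de/, /x/ → /xe/.

wedfetedexe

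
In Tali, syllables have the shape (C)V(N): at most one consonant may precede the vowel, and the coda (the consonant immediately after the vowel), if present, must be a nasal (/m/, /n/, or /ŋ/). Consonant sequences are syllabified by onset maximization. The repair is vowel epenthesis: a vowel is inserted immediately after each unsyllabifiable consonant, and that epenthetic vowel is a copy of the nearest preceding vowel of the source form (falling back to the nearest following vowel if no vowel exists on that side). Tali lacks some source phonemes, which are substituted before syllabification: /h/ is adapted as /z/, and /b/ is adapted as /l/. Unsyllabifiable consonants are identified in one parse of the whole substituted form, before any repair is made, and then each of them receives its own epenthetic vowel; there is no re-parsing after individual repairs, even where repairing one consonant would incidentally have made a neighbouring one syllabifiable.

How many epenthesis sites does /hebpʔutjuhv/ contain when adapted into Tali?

5

After substitution the input is /zelpʔutjuzv/.
The unsyllabifiable consonants are /l/, /p/, /t/, /z/, /v/; each receives one epenthetic vowel.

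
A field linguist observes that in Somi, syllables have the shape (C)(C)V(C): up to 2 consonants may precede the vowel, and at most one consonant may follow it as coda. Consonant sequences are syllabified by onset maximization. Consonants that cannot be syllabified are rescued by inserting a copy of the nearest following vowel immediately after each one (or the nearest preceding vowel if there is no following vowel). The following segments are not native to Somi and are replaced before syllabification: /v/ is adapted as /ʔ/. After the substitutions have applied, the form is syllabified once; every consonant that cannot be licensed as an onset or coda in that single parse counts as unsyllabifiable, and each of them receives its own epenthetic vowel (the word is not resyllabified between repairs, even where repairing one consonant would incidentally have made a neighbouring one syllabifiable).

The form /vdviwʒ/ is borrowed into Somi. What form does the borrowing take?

ʔidʔiwʒi

Substitution: /v/ → /ʔ/, giving /ʔdʔiwʒ/.
The consonants /ʔ/, /ʒ/ cannot be parsed into a legal (C)(C)V(C) syllable (at most one coda consonant is licensed; onsets may contain at most 2 consonants).
Each unlicensed consonant becomes the onset of a new syllable: /ʔ/ → /ʔi/, /ʒ/ → /ʒi/.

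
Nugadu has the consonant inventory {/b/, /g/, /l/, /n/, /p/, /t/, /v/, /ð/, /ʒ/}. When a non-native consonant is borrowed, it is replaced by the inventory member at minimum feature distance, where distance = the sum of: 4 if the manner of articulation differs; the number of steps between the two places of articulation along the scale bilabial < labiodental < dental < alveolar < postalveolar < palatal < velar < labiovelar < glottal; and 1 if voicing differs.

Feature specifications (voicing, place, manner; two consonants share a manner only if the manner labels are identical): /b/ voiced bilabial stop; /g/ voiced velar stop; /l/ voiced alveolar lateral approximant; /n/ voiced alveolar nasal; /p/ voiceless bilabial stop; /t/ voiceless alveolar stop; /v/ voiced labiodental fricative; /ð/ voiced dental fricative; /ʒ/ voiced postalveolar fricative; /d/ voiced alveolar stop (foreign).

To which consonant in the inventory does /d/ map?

t

/t/ is closest: same manner (stop), place distance 0 (alveolar→alveolar), voicing differs (+1); total 1. Next closest is /b/ at distance 3.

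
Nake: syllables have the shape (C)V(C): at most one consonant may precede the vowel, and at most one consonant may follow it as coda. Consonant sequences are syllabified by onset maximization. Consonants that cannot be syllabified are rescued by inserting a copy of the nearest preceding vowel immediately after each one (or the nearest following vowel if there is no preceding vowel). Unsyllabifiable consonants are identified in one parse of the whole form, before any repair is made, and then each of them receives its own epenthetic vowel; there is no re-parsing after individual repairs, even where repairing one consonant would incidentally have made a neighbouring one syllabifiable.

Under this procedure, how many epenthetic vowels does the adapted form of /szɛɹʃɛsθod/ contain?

The unsyllabifiable consonants are /s/; each receives one epenthetic vowel.

1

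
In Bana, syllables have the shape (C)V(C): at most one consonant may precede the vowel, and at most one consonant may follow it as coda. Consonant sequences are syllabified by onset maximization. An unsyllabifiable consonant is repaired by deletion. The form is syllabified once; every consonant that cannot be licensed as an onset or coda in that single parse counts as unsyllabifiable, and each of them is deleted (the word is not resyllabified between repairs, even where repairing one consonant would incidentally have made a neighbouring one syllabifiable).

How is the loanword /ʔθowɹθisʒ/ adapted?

Syllabifying with onset maximization leaves /ʔ/, /ɹ/, /ʒ/ stranded (at most one coda consonant is licensed; onsets are limited to one consonant).
Deletion applies to /ʔ/, /ɹ/, /ʒ/.

θowθis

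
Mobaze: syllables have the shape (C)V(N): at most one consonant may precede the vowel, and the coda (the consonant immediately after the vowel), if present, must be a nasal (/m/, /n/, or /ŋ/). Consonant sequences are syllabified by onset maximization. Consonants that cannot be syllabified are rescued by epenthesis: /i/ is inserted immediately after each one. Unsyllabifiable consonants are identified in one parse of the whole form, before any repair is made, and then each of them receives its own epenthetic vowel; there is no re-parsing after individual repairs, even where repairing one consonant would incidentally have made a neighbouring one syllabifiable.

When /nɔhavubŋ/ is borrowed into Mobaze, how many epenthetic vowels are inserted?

2

The unsyllabifiable consonants are /b/, /ŋ/; each receives one epenthetic vowel.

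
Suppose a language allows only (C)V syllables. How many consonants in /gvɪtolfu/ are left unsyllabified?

2

The consonants /g/, /l/ cannot be parsed into a legal (C)V syllable (no codas are permitted; onsets are limited to one consonant).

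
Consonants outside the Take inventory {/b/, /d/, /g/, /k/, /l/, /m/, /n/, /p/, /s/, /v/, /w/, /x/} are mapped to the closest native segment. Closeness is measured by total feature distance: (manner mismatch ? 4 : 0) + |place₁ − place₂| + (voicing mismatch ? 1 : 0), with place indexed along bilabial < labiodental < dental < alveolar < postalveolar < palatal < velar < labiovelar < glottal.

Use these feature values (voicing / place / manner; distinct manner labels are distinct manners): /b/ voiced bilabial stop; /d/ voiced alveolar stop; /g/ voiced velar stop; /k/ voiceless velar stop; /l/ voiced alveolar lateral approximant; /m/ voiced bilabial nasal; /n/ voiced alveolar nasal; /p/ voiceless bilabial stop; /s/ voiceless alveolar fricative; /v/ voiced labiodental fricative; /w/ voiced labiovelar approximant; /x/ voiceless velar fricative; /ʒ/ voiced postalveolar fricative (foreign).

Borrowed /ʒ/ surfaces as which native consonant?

s

/s/ is closest: same manner (fricative), place distance 1 (postalveolar→alveolar), voicing differs (+1); total 2. Next closest is /v/ at distance 3.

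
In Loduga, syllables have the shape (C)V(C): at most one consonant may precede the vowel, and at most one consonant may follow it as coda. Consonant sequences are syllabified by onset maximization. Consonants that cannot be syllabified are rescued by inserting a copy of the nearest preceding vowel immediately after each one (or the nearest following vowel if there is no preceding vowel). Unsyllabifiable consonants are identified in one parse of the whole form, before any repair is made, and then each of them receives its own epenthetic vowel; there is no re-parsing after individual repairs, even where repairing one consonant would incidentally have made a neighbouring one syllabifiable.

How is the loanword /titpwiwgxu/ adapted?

titpiwiwgixu

The consonants /p/, /g/ cannot be parsed into a legal (C)V(C) syllable (at most one coda consonant is licensed; onsets are limited to one consonant).
Epenthesis after each stranded consonant: /p/ → /pi/, /g/ → /gi/.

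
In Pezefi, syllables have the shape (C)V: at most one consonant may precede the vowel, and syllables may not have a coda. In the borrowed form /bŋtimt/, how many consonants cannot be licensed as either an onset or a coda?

Under (C)V, the unsyllabifiable consonants are /b/, /ŋ/, /m/, /t/ (no codas are permitted; onsets are limited to one consonant).

4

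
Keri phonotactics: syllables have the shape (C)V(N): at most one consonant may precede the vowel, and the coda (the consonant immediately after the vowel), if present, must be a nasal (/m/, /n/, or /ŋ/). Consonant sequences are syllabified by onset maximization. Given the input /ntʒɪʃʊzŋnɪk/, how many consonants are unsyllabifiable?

Syllabifying with onset maximization leaves /n/, /t/, /z/, /ŋ/, /k/ stranded (only a nasal (/m/, /n/, or /ŋ/) is licensed in coda position; onsets are limited to one consonant).

5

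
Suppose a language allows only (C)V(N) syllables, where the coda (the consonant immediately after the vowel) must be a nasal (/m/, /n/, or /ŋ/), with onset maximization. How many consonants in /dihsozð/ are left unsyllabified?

3

Under (C)V(N), the unsyllabifiable consonants are /h/, /z/, /ð/ (only a nasal (/m/, /n/, or /ŋ/) is licensed in coda position; onsets are limited to one consonant).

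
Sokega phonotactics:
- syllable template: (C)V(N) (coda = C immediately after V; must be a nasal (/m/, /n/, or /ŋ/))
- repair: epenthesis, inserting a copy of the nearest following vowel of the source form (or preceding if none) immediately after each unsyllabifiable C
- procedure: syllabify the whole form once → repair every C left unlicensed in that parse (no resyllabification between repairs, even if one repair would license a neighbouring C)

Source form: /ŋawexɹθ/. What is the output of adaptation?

ŋawexeɹeθe

Syllabifying with onset maximization leaves /x/, /ɹ/, /θ/ stranded (only a nasal (/m/, /n/, or /ŋ/) is licensed in coda position; onsets are limited to one consonant).
Inserting the epenthetic vowel yields /x/ → /xe/, /ɹ/ → /ɹe/, /θ/ → /θe/.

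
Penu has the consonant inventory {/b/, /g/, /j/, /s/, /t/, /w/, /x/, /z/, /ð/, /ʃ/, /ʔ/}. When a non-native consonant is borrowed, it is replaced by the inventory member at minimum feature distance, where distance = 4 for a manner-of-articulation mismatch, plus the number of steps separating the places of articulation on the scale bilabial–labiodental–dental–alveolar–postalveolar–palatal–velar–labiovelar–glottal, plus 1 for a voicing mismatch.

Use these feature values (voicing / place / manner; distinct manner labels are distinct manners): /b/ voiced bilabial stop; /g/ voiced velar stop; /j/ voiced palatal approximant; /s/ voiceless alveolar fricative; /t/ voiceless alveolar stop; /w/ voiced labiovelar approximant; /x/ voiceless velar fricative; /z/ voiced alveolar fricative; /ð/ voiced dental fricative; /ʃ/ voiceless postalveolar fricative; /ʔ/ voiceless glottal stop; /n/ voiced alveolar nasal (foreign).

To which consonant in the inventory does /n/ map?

z

/z/ is closest: manner differs (nasal→fricative, +4), place distance 0 (alveolar→alveolar), same voicing; total 4. Next closest is /s/ at distance 5.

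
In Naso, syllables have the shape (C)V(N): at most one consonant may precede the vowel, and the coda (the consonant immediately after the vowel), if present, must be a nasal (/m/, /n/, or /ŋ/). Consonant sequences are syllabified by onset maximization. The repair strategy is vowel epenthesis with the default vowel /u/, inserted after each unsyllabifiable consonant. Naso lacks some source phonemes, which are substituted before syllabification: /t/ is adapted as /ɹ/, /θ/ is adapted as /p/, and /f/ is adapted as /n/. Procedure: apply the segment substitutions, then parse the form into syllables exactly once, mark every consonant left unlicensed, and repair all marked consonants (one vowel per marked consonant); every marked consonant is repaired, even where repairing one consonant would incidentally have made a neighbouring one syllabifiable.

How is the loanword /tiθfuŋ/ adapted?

Substitution: /t/ → /ɹ/, /θ/ → /p/, /f/ → /n/, giving /ɹipnuŋ/.
Under (C)V(N), the unsyllabifiable consonants are /p/ (only a nasal (/m/, /n/, or /ŋ/) is licensed in coda position; onsets are limited to one consonant).
Epenthesis after each stranded consonant: /p/ → /pu/.

ɹipunuŋ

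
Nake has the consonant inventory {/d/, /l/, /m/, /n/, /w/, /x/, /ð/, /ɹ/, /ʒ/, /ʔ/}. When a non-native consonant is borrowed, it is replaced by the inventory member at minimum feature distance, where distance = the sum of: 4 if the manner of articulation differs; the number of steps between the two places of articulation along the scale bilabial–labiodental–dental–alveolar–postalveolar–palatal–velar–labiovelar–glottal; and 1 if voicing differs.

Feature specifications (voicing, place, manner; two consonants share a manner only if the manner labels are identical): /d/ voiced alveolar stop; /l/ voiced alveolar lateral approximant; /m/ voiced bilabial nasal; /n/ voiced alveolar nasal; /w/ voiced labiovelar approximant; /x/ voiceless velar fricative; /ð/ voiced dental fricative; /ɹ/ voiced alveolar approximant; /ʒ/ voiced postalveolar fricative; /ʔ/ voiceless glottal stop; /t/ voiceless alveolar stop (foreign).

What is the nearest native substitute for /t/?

d

/d/ is closest: same manner (stop), place distance 0 (alveolar→alveolar), voicing differs (+1); total 1. Next closest is /l/ at distance 5.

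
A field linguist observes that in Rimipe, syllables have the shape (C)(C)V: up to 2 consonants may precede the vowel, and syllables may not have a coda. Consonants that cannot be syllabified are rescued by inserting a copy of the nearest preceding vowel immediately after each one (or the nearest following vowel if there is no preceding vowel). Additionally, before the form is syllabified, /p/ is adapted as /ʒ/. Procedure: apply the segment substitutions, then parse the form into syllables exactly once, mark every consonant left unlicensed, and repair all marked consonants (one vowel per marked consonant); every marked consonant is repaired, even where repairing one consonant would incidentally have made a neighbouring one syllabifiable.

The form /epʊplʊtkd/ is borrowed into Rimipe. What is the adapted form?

Substitution: /p/ → /ʒ/, giving /eʒʊʒlʊtkd/.
The consonants /t/, /k/, /d/ cannot be parsed into a legal (C)(C)V syllable (no codas are permitted; onsets may contain at most 2 consonants).
Epenthesis after each stranded consonant: /t/ → /tʊ/, /k/ → /kʊ/, /d/ → /dʊ/.

eʒʊʒlʊtʊkʊdʊ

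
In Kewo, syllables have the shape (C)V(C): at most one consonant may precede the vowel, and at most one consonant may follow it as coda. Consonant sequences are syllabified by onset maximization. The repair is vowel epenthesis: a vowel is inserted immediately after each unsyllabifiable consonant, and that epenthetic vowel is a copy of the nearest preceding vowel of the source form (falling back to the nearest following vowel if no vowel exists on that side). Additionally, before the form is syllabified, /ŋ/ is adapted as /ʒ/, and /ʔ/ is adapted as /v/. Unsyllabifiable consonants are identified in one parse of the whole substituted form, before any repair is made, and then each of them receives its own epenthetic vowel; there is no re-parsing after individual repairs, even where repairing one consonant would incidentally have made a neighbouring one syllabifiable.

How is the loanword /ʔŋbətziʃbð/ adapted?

Substitution: /ʔ/ → /v/, /ŋ/ → /ʒ/, giving /vʒbətziʃbð/.
Under (C)V(C), the unsyllabifiable consonants are /v/, /ʒ/, /b/, /ð/ (at most one coda consonant is licensed; onsets are limited to one consonant).
Each unlicensed consonant becomes the onset of a new syllable: /v/ → /və/, /ʒ/ → /ʒə/, /b/ → /bi/, /ð/ → /ði/.

vəʒəbətziʃbiði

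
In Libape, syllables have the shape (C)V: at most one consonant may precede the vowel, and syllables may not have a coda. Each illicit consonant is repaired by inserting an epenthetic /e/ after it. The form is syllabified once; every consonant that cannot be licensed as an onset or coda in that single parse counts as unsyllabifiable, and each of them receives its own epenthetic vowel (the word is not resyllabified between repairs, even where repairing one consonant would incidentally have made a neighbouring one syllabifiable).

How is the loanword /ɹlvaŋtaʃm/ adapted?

Under (C)V, the unsyllabifiable consonants are /ɹ/, /l/, /ŋ/, /ʃ/, /m/ (no codas are permitted; onsets are limited to one consonant).
Each unlicensed consonant becomes the onset of a new syllable: /ɹ/ → /ɹe/, /l/ → /le/, /ŋ/ → /ŋe/, /ʃ/ → /ʃe/, /m/ → /me/.

ɹelevaŋetaʃeme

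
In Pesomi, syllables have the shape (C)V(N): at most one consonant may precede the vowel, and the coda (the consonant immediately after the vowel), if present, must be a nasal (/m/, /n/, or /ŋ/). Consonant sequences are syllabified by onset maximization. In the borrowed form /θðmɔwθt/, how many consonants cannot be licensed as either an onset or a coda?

Syllabifying with onset maximization leaves /θ/, /ð/, /w/, /θ/, /t/ stranded (only a nasal (/m/, /n/, or /ŋ/) is licensed in coda position; onsets are limited to one consonant).

5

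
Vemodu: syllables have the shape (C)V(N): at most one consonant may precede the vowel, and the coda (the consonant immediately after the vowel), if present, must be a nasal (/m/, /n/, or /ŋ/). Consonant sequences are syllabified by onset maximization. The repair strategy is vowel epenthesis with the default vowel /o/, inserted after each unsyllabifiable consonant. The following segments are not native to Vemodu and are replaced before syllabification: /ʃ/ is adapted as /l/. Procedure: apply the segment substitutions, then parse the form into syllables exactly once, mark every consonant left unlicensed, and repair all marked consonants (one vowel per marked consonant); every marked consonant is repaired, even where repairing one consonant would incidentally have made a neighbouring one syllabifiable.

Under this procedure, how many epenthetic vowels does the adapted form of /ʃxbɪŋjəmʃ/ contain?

3

After substitution the input is /lxbɪŋjəml/.
The unsyllabifiable consonants are /l/, /x/, /l/; each receives one epenthetic vowel.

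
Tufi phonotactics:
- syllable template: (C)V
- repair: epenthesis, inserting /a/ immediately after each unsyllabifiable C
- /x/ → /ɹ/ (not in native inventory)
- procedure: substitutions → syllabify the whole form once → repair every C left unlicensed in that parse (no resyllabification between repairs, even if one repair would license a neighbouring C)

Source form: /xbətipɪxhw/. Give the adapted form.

ɹabətipɪɹahawa

Substitution: /x/ → /ɹ/, giving /ɹbətipɪɹhw/.
Under (C)V, the unsyllabifiable consonants are /ɹ/, /ɹ/, /h/, /w/ (no codas are permitted; onsets are limited to one consonant).
Each unlicensed consonant becomes the onset of a new syllable: /ɹ/ → /ɹa/, /ɹ/ → /ɹa/, /h/ → /ha/, /w/ → /wa/.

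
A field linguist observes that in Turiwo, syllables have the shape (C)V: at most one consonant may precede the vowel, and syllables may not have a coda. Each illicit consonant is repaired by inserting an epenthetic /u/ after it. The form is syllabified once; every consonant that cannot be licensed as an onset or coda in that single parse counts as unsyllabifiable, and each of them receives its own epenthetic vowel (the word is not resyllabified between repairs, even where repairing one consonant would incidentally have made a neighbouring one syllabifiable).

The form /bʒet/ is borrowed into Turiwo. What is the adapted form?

buʒetu

The consonants /b/, /t/ cannot be parsed into a legal (C)V syllable (no codas are permitted; onsets are limited to one consonant).
Epenthesis after each stranded consonant: /b/ → /bu/, /t/ → /tu/.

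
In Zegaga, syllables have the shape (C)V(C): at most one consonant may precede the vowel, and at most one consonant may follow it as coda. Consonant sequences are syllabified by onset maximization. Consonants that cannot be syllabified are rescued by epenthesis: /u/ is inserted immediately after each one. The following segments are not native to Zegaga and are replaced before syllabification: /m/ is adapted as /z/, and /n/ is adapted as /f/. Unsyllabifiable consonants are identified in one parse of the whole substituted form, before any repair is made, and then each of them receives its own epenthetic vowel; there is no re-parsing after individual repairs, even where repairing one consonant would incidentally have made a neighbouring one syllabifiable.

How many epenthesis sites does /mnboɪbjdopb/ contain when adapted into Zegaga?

4

After substitution the input is /zfboɪbjdopb/.
The unsyllabifiable consonants are /z/, /f/, /j/, /b/; each receives one epenthetic vowel.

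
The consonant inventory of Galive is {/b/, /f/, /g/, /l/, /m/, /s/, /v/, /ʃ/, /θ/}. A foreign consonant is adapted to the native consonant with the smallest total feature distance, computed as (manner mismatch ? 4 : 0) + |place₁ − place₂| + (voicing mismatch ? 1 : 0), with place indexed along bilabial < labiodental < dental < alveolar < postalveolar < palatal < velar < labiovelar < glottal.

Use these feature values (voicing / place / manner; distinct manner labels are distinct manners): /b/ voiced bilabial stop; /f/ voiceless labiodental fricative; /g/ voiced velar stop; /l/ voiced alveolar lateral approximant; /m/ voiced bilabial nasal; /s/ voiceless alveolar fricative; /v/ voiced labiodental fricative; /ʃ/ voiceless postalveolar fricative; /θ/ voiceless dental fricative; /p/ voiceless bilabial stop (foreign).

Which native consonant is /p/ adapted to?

b

/b/ is closest: same manner (stop), place distance 0 (bilabial→bilabial), voicing differs (+1); total 1. Next closest is /f/ at distance 5.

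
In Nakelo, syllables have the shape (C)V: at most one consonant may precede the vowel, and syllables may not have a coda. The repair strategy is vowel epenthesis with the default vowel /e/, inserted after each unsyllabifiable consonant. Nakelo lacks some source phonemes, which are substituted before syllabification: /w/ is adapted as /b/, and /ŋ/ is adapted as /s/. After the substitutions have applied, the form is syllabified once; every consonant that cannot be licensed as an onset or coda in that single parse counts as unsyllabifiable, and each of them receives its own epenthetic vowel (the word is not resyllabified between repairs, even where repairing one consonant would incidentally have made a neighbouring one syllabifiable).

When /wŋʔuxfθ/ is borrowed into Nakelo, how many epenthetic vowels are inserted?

After substitution the input is /bsʔuxfθ/.
The unsyllabifiable consonants are /b/, /s/, /x/, /f/, /θ/; each receives one epenthetic vowel.

5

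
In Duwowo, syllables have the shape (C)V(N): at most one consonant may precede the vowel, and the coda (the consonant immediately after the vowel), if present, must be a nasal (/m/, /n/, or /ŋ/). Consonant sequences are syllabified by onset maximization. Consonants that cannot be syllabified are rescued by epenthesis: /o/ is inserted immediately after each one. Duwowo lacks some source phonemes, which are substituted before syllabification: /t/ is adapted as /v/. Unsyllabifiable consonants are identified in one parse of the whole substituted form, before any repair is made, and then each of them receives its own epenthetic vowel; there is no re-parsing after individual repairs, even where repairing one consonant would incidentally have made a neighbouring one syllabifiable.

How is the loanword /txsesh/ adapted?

voxosesoho

Substitution: /t/ → /v/, giving /vxsesh/.
Under (C)V(N), the unsyllabifiable consonants are /v/, /x/, /s/, /h/ (only a nasal (/m/, /n/, or /ŋ/) is licensed in coda position; onsets are limited to one consonant).
Epenthesis after each stranded consonant: /v/ → /vo/, /x/ → /xo/, /s/ → /so/, /h/ → /ho/.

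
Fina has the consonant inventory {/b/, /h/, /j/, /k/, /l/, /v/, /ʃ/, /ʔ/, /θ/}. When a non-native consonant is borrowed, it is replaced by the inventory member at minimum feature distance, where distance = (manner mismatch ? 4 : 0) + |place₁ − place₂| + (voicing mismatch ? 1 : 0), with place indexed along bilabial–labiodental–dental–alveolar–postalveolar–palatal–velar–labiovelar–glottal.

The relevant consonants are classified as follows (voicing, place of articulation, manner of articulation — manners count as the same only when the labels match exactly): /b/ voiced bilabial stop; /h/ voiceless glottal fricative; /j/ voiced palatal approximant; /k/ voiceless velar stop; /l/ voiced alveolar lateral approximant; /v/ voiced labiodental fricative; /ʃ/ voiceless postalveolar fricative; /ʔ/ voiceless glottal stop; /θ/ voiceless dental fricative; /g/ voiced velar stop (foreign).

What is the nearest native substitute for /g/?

/k/ is closest: same manner (stop), place distance 0 (velar→velar), voicing differs (+1); total 1. Next closest is /ʔ/ at distance 3.

k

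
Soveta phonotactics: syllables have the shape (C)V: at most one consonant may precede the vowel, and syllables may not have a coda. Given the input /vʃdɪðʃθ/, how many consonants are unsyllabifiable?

Under (C)V, the unsyllabifiable consonants are /v/, /ʃ/, /ð/, /ʃ/, /θ/ (no codas are permitted; onsets are limited to one consonant).

5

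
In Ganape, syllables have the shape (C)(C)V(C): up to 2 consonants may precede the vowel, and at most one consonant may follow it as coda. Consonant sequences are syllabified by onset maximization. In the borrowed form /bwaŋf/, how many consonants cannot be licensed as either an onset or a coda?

1

The consonants /f/ cannot be parsed into a legal (C)(C)V(C) syllable (at most one coda consonant is licensed; onsets may contain at most 2 consonants).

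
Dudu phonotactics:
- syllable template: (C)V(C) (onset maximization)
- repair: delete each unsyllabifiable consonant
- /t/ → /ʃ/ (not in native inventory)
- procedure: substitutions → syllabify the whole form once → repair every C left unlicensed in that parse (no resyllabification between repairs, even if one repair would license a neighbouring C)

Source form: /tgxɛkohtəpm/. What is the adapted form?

xɛkohʃəp

Substitution: /t/ → /ʃ/, giving /ʃgxɛkohʃəpm/.
Syllabifying with onset maximization leaves /ʃ/, /g/, /m/ stranded (at most one coda consonant is licensed; onsets are limited to one consonant).
Deletion applies to /ʃ/, /g/, /m/.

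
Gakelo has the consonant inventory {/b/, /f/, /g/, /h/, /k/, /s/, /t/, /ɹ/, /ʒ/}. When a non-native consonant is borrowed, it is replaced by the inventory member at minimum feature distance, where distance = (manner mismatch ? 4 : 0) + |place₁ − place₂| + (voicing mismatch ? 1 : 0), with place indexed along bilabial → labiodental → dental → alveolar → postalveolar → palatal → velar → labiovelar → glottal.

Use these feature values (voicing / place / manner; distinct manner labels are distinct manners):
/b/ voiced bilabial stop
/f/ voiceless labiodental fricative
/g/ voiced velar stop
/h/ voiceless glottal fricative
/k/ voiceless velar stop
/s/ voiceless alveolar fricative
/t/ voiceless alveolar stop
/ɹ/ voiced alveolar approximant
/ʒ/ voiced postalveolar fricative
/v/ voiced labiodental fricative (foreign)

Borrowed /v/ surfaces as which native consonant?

f

/f/ is closest: same manner (fricative), place distance 0 (labiodental→labiodental), voicing differs (+1); total 1. Next closest is /s/ at distance 3.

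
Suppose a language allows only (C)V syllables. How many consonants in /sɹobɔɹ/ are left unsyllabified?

2

The consonants /s/, /ɹ/ cannot be parsed into a legal (C)V syllable (no codas are permitted; onsets are limited to one consonant).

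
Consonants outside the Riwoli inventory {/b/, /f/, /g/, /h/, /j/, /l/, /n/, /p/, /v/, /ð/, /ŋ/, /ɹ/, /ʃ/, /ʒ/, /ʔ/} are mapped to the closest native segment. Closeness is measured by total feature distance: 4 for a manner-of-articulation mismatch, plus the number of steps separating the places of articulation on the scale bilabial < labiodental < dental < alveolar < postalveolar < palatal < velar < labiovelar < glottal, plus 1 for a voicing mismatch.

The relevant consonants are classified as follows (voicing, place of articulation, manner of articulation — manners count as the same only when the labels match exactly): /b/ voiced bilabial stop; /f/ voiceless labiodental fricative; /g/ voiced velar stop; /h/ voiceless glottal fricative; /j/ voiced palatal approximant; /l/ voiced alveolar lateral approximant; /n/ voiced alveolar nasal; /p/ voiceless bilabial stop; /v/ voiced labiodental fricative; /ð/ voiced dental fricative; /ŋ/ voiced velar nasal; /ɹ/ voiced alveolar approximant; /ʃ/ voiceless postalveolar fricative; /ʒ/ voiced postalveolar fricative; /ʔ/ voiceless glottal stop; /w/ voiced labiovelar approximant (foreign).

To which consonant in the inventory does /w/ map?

j

/j/ is closest: same manner (approximant), place distance 2 (labiovelar→palatal), same voicing; total 2. Next closest is /ɹ/ at distance 4.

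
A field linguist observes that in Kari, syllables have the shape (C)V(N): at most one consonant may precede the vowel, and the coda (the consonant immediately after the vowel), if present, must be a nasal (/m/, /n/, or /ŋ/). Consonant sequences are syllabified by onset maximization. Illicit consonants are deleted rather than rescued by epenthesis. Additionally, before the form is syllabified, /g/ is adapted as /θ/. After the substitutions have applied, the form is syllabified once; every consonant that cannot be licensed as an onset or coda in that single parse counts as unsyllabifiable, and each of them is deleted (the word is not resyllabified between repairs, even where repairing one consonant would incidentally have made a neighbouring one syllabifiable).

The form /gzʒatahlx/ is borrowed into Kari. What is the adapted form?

Substitution: /g/ → /θ/, giving /θzʒatahlx/.
The consonants /θ/, /z/, /h/, /l/, /x/ cannot be parsed into a legal (C)V(N) syllable (only a nasal (/m/, /n/, or /ŋ/) is licensed in coda position; onsets are limited to one consonant).
Each unlicensed consonant is deleted: /θ/, /z/, /h/, /l/, /x/.

ʒata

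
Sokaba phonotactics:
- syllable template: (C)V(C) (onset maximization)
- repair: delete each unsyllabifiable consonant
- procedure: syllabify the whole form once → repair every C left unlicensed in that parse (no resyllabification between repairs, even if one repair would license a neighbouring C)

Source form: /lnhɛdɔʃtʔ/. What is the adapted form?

Under (C)V(C), the unsyllabifiable consonants are /l/, /n/, /t/, /ʔ/ (at most one coda consonant is licensed; onsets are limited to one consonant).
Deletion applies to /l/, /n/, /t/, /ʔ/.

hɛdɔʃ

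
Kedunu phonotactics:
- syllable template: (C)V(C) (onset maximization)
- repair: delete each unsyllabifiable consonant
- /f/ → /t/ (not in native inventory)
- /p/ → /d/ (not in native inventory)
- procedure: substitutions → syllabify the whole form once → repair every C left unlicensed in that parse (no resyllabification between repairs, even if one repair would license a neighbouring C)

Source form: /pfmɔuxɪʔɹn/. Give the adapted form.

mɔuxɪʔ

Substitution: /p/ → /d/, /f/ → /t/, giving /dtmɔuxɪʔɹn/.
Under (C)V(C), the unsyllabifiable consonants are /d/, /t/, /ɹ/, /n/ (at most one coda consonant is licensed; onsets are limited to one consonant).
Each unlicensed consonant is deleted: /d/, /t/, /ɹ/, /n/.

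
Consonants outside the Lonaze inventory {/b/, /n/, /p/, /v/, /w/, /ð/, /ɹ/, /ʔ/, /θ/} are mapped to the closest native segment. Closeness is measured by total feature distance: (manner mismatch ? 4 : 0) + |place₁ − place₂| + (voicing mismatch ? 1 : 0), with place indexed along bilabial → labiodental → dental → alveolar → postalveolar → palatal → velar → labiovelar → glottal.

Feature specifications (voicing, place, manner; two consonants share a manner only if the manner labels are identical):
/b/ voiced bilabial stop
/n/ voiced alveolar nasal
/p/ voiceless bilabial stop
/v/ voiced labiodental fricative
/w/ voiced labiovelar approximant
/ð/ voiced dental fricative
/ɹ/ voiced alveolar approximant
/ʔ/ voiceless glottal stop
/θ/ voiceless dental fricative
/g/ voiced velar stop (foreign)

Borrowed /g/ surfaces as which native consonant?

ʔ

/ʔ/ is closest: same manner (stop), place distance 2 (velar→glottal), voicing differs (+1); total 3. Next closest is /w/ at distance 5.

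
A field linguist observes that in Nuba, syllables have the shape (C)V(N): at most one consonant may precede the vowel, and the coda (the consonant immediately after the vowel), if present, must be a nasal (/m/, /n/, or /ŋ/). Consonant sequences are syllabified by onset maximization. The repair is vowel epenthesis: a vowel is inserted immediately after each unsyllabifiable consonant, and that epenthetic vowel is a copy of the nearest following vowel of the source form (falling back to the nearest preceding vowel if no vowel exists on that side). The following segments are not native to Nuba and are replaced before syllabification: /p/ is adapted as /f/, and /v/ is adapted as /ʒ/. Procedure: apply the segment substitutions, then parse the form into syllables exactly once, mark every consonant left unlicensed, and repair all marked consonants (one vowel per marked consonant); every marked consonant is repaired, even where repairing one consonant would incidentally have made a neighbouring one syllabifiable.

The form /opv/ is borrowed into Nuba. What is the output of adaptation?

Substitution: /p/ → /f/, /v/ → /ʒ/, giving /ofʒ/.
Syllabifying with onset maximization leaves /f/, /ʒ/ stranded (only a nasal (/m/, /n/, or /ŋ/) is licensed in coda position; onsets are limited to one consonant).
Each unlicensed consonant becomes the onset of a new syllable: /f/ → /fo/, /ʒ/ → /ʒo/.

ofoʒo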